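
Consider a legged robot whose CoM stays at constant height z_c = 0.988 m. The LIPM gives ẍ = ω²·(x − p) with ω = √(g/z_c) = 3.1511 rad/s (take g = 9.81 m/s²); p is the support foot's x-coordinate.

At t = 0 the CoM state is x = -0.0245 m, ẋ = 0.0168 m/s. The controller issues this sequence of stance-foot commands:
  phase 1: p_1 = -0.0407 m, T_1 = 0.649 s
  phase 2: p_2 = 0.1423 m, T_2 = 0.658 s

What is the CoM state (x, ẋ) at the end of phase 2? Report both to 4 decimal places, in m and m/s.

phase 1: p=-0.0407, T=0.649, ωT=2.045064, cosh=3.929512, sinh=3.800140; start (x,ẋ)=(-0.024500, 0.016800) → end (x,ẋ)=(0.043218, 0.260005)
phase 2: p=0.1423, T=0.658, ωT=2.073424, cosh=4.038879, sinh=3.913124; start (x,ẋ)=(0.043218, 0.260005) → end (x,ẋ)=(0.065003, -0.171612)

x = 0.0650, ẋ = -0.1716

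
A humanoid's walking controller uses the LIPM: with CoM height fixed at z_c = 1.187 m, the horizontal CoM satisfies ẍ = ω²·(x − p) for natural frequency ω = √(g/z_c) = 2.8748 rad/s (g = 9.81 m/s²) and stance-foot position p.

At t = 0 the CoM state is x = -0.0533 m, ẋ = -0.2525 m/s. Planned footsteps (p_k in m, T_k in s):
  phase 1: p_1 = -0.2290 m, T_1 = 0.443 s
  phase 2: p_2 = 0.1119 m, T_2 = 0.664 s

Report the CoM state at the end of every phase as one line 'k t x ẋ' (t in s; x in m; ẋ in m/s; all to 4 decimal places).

1 0.4430 -0.0351 0.3453
2 1.1070 0.0013 -0.2040

phase 1: p=-0.2290, T=0.443, ωT=1.273536, cosh=1.926654, sinh=1.646814; start (x,ẋ)=(-0.053300, -0.252500) → end (x,ẋ)=(-0.035130, 0.345329)
phase 2: p=0.1119, T=0.664, ωT=1.908867, cosh=3.446846, sinh=3.298598; start (x,ẋ)=(-0.035130, 0.345329) → end (x,ẋ)=(0.001347, -0.203962)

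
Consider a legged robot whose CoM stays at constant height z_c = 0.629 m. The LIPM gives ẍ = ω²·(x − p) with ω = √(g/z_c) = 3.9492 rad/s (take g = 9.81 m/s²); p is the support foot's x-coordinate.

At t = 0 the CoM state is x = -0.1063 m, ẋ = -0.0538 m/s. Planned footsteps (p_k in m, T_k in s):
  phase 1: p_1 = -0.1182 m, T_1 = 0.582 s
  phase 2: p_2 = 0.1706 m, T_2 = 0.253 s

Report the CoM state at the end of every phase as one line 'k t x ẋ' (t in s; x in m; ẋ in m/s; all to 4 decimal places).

1 0.5820 -0.1255 -0.0389
2 0.8350 -0.2976 -1.4327

phase 1: p=-0.1182, T=0.582, ωT=2.298434, cosh=5.029498, sinh=4.929082; start (x,ẋ)=(-0.106300, -0.053800) → end (x,ẋ)=(-0.125498, -0.038942)
phase 2: p=0.1706, T=0.253, ωT=0.999148, cosh=1.542079, sinh=1.173886; start (x,ẋ)=(-0.125498, -0.038942) → end (x,ẋ)=(-0.297582, -1.432736)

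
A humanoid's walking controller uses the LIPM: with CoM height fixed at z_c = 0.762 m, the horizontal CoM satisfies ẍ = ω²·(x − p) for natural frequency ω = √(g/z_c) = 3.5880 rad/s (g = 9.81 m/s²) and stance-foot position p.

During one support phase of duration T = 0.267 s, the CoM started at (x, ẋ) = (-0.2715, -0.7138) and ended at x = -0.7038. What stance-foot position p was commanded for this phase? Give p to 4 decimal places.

p = 0.1551

ωT = 3.5880·0.267 = 0.957996; cosh(ωT) = 1.495064, sinh(ωT) = 1.111403
x(T) = p + (x₀−p)·cosh(ωT) + (ẋ₀/ω)·sinh(ωT) ⇒ p·(1 − cosh) = x(T) − x₀·cosh − (ẋ₀/ω)·sinh
numerator   = -0.7038 − (-0.2715)·1.495064 − (-0.7138/3.5880)·1.111403 = -0.076786
denominator = 1 − 1.495064 = -0.495064
p = -0.076786 / -0.495064 = 0.1551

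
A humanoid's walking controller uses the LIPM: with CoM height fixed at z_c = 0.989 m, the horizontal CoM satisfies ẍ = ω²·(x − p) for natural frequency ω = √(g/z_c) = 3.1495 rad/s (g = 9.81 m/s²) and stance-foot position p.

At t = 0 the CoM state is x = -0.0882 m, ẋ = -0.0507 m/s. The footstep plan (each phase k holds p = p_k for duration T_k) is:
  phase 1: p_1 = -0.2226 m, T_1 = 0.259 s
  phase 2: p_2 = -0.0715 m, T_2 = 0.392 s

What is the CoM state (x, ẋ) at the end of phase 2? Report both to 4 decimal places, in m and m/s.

x = 0.1162, ẋ = 0.6685

phase 1: p=-0.2226, T=0.259, ωT=0.815721, cosh=1.351562, sinh=0.909242; start (x,ẋ)=(-0.088200, -0.050700) → end (x,ẋ)=(-0.055587, 0.316351)
phase 2: p=-0.0715, T=0.392, ωT=1.234604, cosh=1.863984, sinh=1.573034; start (x,ẋ)=(-0.055587, 0.316351) → end (x,ẋ)=(0.116165, 0.668512)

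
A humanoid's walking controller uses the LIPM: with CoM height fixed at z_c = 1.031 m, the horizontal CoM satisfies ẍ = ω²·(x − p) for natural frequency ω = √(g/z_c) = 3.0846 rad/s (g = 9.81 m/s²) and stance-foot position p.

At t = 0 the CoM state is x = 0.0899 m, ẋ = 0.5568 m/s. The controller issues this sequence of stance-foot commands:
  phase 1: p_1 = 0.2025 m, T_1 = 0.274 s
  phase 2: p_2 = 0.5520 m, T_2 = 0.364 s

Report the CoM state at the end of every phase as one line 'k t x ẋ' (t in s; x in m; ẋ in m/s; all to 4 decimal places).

phase 1: p=0.2025, T=0.274, ωT=0.845180, cosh=1.378939, sinh=0.949459; start (x,ẋ)=(0.089900, 0.556800) → end (x,ẋ)=(0.218618, 0.438021)
phase 2: p=0.5520, T=0.364, ωT=1.122794, cosh=1.699400, sinh=1.374031; start (x,ẋ)=(0.218618, 0.438021) → end (x,ẋ)=(0.180567, -0.668611)

1 0.2740 0.2186 0.4380
2 0.6380 0.1806 -0.6686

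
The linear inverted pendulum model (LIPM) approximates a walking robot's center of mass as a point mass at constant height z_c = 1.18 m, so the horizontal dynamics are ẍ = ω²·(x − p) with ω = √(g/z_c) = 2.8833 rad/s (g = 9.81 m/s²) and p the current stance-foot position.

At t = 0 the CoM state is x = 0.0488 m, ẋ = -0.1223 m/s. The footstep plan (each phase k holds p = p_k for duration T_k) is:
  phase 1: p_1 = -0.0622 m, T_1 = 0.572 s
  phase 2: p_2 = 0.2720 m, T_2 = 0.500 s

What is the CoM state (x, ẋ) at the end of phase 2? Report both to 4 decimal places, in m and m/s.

x = 0.2838, ẋ = 0.2419

phase 1: p=-0.0622, T=0.572, ωT=1.649248, cosh=2.697629, sinh=2.505435; start (x,ẋ)=(0.048800, -0.122300) → end (x,ẋ)=(0.130965, 0.471935)
phase 2: p=0.2720, T=0.500, ωT=1.441650, cosh=2.232101, sinh=1.995564; start (x,ẋ)=(0.130965, 0.471935) → end (x,ẋ)=(0.283826, 0.241916)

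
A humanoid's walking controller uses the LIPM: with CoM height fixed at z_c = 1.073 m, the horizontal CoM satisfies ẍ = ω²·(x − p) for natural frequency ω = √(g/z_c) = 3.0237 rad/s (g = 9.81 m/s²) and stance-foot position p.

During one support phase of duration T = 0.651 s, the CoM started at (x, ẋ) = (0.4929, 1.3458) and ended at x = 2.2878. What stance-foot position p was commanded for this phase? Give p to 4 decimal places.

ωT = 3.0237·0.651 = 1.968429; cosh(ωT) = 3.649547, sinh(ωT) = 3.509871
x(T) = p + (x₀−p)·cosh(ωT) + (ẋ₀/ω)·sinh(ωT) ⇒ p·(1 − cosh) = x(T) − x₀·cosh − (ẋ₀/ω)·sinh
numerator   = 2.2878 − (0.4929)·3.649547 − (1.3458/3.0237)·3.509871 = -1.073249
denominator = 1 − 3.649547 = -2.649547
p = -1.073249 / -2.649547 = 0.4051

p = 0.4051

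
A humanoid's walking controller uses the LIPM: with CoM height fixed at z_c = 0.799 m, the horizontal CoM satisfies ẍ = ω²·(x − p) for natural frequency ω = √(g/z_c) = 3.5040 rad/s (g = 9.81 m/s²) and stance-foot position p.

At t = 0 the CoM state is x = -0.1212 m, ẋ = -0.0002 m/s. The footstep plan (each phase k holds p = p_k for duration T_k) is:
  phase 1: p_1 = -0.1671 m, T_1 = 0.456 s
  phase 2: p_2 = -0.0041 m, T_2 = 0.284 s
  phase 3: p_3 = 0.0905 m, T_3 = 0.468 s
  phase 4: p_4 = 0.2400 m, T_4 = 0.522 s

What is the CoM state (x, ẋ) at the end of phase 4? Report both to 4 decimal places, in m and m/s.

x = 1.0018, ẋ = 2.7700

phase 1: p=-0.1671, T=0.456, ωT=1.597824, cosh=2.572301, sinh=2.369965; start (x,ẋ)=(-0.121200, -0.000200) → end (x,ẋ)=(-0.049167, 0.380656)
phase 2: p=-0.0041, T=0.284, ωT=0.995136, cosh=1.537383, sinh=1.167710; start (x,ẋ)=(-0.049167, 0.380656) → end (x,ẋ)=(0.053469, 0.400816)
phase 3: p=0.0905, T=0.468, ωT=1.639872, cosh=2.674257, sinh=2.480252; start (x,ẋ)=(0.053469, 0.400816) → end (x,ẋ)=(0.275181, 0.750056)
phase 4: p=0.2400, T=0.522, ωT=1.829088, cosh=3.194382, sinh=3.033822; start (x,ẋ)=(0.275181, 0.750056) → end (x,ẋ)=(1.001792, 2.769957)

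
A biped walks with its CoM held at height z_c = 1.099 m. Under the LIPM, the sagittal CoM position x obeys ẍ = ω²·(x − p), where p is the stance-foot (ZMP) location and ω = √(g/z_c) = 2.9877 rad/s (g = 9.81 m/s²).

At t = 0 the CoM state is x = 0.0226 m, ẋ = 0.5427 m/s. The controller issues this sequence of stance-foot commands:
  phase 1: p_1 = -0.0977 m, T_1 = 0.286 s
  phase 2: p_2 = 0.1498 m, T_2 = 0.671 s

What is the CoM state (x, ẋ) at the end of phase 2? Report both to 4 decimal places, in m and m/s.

x = 1.8468, ẋ = 5.1802

phase 1: p=-0.0977, T=0.286, ωT=0.854482, cosh=1.387830, sinh=0.962327; start (x,ẋ)=(0.022600, 0.542700) → end (x,ẋ)=(0.244058, 1.099055)
phase 2: p=0.1498, T=0.671, ωT=2.004747, cosh=3.779454, sinh=3.644759; start (x,ẋ)=(0.244058, 1.099055) → end (x,ẋ)=(1.846803, 5.180242)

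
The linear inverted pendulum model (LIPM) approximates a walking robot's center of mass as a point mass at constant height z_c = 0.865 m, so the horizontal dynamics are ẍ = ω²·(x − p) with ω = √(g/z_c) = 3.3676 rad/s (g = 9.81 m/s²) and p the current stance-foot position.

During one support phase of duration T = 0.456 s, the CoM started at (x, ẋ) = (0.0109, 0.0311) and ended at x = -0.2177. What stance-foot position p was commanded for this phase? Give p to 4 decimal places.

p = 0.1851

ωT = 3.3676·0.456 = 1.535626; cosh(ωT) = 2.429775, sinh(ωT) = 2.214455
x(T) = p + (x₀−p)·cosh(ωT) + (ẋ₀/ω)·sinh(ωT) ⇒ p·(1 − cosh) = x(T) − x₀·cosh − (ẋ₀/ω)·sinh
numerator   = -0.2177 − (0.0109)·2.429775 − (0.0311/3.3676)·2.214455 = -0.264635
denominator = 1 − 2.429775 = -1.429775
p = -0.264635 / -1.429775 = 0.1851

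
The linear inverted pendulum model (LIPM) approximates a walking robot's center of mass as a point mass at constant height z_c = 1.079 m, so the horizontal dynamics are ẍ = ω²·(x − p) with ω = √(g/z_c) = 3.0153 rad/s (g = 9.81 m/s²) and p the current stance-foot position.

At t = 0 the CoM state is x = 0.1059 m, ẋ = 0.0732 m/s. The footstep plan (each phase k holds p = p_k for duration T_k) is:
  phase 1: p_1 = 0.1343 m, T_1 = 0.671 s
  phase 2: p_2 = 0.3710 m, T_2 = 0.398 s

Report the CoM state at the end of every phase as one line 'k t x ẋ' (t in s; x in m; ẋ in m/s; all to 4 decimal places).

phase 1: p=0.1343, T=0.671, ωT=2.023266, cosh=3.847605, sinh=3.715382; start (x,ẋ)=(0.105900, 0.073200) → end (x,ẋ)=(0.115223, -0.036520)
phase 2: p=0.3710, T=0.398, ωT=1.200089, cosh=1.810791, sinh=1.509623; start (x,ẋ)=(0.115223, -0.036520) → end (x,ẋ)=(-0.110442, -1.230417)

1 0.6710 0.1152 -0.0365
2 1.0690 -0.1104 -1.2304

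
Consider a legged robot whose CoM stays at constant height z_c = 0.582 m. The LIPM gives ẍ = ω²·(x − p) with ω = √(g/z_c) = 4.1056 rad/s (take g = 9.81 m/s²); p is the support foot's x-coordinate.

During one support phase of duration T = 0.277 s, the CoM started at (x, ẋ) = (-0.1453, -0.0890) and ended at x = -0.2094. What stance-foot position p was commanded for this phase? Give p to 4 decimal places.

ωT = 4.1056·0.277 = 1.137251; cosh(ωT) = 1.719442, sinh(ωT) = 1.398743
x(T) = p + (x₀−p)·cosh(ωT) + (ẋ₀/ω)·sinh(ωT) ⇒ p·(1 − cosh) = x(T) − x₀·cosh − (ẋ₀/ω)·sinh
numerator   = -0.2094 − (-0.1453)·1.719442 − (-0.0890/4.1056)·1.398743 = 0.070757
denominator = 1 − 1.719442 = -0.719442
p = 0.070757 / -0.719442 = -0.0983

p = -0.0983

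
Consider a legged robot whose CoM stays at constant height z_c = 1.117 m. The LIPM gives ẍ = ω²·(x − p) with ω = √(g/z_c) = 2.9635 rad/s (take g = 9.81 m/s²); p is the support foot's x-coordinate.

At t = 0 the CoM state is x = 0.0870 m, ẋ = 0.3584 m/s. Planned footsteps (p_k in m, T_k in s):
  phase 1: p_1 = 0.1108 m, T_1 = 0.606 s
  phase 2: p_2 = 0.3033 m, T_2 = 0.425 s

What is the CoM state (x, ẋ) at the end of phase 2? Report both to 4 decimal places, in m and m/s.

phase 1: p=0.1108, T=0.606, ωT=1.795881, cosh=3.095381, sinh=2.929400; start (x,ẋ)=(0.087000, 0.358400) → end (x,ẋ)=(0.391406, 0.902770)
phase 2: p=0.3033, T=0.425, ωT=1.259487, cosh=1.903707, sinh=1.619908; start (x,ẋ)=(0.391406, 0.902770) → end (x,ẋ)=(0.964500, 2.141571)

x = 0.9645, ẋ = 2.1416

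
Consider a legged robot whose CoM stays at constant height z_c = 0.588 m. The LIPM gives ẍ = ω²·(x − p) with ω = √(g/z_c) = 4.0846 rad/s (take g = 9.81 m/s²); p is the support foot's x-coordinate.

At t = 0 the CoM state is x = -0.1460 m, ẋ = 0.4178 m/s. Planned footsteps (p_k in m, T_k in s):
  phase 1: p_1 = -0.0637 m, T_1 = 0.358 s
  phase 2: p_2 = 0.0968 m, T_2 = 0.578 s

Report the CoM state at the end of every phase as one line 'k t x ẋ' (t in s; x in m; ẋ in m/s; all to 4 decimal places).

phase 1: p=-0.0637, T=0.358, ωT=1.462287, cosh=2.273762, sinh=2.042056; start (x,ẋ)=(-0.146000, 0.417800) → end (x,ẋ)=(-0.041956, 0.263515)
phase 2: p=0.0968, T=0.578, ωT=2.360899, cosh=5.347405, sinh=5.253070; start (x,ẋ)=(-0.041956, 0.263515) → end (x,ẋ)=(-0.306284, -1.568114)

1 0.3580 -0.0420 0.2635
2 0.9360 -0.3063 -1.5681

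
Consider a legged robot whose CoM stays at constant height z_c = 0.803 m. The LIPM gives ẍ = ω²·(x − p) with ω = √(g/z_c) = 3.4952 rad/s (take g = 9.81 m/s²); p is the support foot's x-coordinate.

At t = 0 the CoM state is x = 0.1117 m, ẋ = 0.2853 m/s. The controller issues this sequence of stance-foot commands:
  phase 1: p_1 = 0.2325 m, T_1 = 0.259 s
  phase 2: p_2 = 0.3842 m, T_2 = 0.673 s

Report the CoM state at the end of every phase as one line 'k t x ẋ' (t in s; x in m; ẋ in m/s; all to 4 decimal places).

1 0.2590 0.1431 -0.0262
2 0.9320 -0.9330 -4.5263

phase 1: p=0.2325, T=0.259, ωT=0.905257, cosh=1.438502, sinh=1.034064; start (x,ẋ)=(0.111700, 0.285300) → end (x,ẋ)=(0.143136, -0.026198)
phase 2: p=0.3842, T=0.673, ωT=2.352270, cosh=5.302274, sinh=5.207121; start (x,ẋ)=(0.143136, -0.026198) → end (x,ẋ)=(-0.933019, -4.526263)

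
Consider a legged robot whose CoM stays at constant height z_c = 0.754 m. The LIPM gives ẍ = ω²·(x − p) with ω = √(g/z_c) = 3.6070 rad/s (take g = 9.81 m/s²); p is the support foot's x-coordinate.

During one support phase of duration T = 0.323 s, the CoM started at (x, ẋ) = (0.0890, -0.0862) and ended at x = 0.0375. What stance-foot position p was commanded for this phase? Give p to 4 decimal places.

ωT = 3.6070·0.323 = 1.165061; cosh(ωT) = 1.759011, sinh(ωT) = 1.447107
x(T) = p + (x₀−p)·cosh(ωT) + (ẋ₀/ω)·sinh(ωT) ⇒ p·(1 − cosh) = x(T) − x₀·cosh − (ẋ₀/ω)·sinh
numerator   = 0.0375 − (0.0890)·1.759011 − (-0.0862/3.6070)·1.447107 = -0.084469
denominator = 1 − 1.759011 = -0.759011
p = -0.084469 / -0.759011 = 0.1113

p = 0.1113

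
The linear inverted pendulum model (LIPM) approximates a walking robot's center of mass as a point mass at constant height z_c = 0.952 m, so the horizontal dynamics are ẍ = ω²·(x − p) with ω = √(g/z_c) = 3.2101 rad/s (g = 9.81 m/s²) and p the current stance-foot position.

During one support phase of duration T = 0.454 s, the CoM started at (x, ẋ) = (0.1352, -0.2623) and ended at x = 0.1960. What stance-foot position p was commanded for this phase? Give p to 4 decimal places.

p = -0.0442

ωT = 3.2101·0.454 = 1.457385; cosh(ωT) = 2.263780, sinh(ωT) = 2.030936
x(T) = p + (x₀−p)·cosh(ωT) + (ẋ₀/ω)·sinh(ωT) ⇒ p·(1 − cosh) = x(T) − x₀·cosh − (ẋ₀/ω)·sinh
numerator   = 0.1960 − (0.1352)·2.263780 − (-0.2623/3.2101)·2.030936 = 0.055886
denominator = 1 − 2.263780 = -1.263780
p = 0.055886 / -1.263780 = -0.0442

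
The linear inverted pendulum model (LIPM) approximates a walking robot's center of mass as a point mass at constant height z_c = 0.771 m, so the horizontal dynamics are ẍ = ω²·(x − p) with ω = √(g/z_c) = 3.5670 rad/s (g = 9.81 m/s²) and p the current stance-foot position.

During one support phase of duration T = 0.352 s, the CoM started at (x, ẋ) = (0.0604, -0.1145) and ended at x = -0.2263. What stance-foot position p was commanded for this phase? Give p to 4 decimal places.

ωT = 3.5670·0.352 = 1.255584; cosh(ωT) = 1.897398, sinh(ωT) = 1.612489
x(T) = p + (x₀−p)·cosh(ωT) + (ẋ₀/ω)·sinh(ωT) ⇒ p·(1 − cosh) = x(T) − x₀·cosh − (ẋ₀/ω)·sinh
numerator   = -0.2263 − (0.0604)·1.897398 − (-0.1145/3.5670)·1.612489 = -0.289142
denominator = 1 − 1.897398 = -0.897398
p = -0.289142 / -0.897398 = 0.3222

p = 0.3222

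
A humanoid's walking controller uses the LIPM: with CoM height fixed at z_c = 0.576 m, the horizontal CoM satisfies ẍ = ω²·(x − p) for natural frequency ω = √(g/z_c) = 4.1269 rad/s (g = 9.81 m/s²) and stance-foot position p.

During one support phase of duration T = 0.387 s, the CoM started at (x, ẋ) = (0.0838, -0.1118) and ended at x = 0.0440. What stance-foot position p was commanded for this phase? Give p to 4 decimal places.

ωT = 4.1269·0.387 = 1.597110; cosh(ωT) = 2.570611, sinh(ωT) = 2.368130
x(T) = p + (x₀−p)·cosh(ωT) + (ẋ₀/ω)·sinh(ωT) ⇒ p·(1 − cosh) = x(T) − x₀·cosh − (ẋ₀/ω)·sinh
numerator   = 0.0440 − (0.0838)·2.570611 − (-0.1118/4.1269)·2.368130 = -0.107263
denominator = 1 − 2.570611 = -1.570611
p = -0.107263 / -1.570611 = 0.0683

p = 0.0683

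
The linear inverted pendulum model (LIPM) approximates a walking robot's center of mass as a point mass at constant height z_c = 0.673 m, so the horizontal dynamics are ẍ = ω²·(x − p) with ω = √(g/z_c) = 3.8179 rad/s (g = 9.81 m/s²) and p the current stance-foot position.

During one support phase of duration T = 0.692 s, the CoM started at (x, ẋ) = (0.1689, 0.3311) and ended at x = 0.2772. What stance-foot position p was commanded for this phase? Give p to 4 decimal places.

ωT = 3.8179·0.692 = 2.641987; cosh(ωT) = 7.056146, sinh(ωT) = 6.984927
x(T) = p + (x₀−p)·cosh(ωT) + (ẋ₀/ω)·sinh(ωT) ⇒ p·(1 − cosh) = x(T) − x₀·cosh − (ẋ₀/ω)·sinh
numerator   = 0.2772 − (0.1689)·7.056146 − (0.3311/3.8179)·6.984927 = -1.520337
denominator = 1 − 7.056146 = -6.056146
p = -1.520337 / -6.056146 = 0.2510

p = 0.2510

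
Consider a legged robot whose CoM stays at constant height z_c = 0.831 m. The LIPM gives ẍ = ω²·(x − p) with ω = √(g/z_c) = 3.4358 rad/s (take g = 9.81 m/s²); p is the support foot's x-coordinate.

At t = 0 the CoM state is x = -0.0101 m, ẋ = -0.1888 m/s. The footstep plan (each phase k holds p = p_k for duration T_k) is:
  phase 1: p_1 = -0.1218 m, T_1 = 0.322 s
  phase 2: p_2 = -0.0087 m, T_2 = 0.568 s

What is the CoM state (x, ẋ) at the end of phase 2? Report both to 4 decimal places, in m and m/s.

x = 0.1930, ẋ = 0.7212

phase 1: p=-0.1218, T=0.322, ωT=1.106328, cosh=1.677003, sinh=1.346232; start (x,ẋ)=(-0.010100, -0.188800) → end (x,ẋ)=(-0.008455, 0.200037)
phase 2: p=-0.0087, T=0.568, ωT=1.951534, cosh=3.590768, sinh=3.448712; start (x,ẋ)=(-0.008455, 0.200037) → end (x,ẋ)=(0.192968, 0.721187)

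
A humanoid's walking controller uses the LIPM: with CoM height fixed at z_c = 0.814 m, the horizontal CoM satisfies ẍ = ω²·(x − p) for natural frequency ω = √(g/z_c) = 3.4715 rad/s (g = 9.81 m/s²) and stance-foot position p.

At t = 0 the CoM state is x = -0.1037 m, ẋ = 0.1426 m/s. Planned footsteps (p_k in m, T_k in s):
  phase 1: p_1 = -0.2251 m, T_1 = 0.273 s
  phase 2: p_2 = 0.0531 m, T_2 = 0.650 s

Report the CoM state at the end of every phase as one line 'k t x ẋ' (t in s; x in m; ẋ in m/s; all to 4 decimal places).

phase 1: p=-0.2251, T=0.273, ωT=0.947720, cosh=1.483722, sinh=1.096098; start (x,ẋ)=(-0.103700, 0.142600) → end (x,ẋ)=(0.000049, 0.673518)
phase 2: p=0.0531, T=0.650, ωT=2.256475, cosh=4.827044, sinh=4.722325; start (x,ẋ)=(0.000049, 0.673518) → end (x,ẋ)=(0.713214, 2.381402)

1 0.2730 0.0000 0.6735
2 0.9230 0.7132 2.3814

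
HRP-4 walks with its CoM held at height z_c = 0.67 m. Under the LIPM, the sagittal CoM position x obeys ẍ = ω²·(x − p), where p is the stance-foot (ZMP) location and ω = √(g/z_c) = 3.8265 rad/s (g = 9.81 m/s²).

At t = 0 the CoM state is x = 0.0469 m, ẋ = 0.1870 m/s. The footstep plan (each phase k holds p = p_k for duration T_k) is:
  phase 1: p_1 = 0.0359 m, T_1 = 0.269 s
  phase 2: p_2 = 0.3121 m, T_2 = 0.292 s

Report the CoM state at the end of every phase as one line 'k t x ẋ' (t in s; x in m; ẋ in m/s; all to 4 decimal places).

1 0.2690 0.1129 0.3465
2 0.5610 0.0987 -0.4539

phase 1: p=0.0359, T=0.269, ωT=1.029329, cosh=1.578216, sinh=1.220969; start (x,ẋ)=(0.046900, 0.187000) → end (x,ẋ)=(0.112929, 0.346519)
phase 2: p=0.3121, T=0.292, ωT=1.117338, cosh=1.691928, sinh=1.364778; start (x,ẋ)=(0.112929, 0.346519) → end (x,ẋ)=(0.098708, -0.453852)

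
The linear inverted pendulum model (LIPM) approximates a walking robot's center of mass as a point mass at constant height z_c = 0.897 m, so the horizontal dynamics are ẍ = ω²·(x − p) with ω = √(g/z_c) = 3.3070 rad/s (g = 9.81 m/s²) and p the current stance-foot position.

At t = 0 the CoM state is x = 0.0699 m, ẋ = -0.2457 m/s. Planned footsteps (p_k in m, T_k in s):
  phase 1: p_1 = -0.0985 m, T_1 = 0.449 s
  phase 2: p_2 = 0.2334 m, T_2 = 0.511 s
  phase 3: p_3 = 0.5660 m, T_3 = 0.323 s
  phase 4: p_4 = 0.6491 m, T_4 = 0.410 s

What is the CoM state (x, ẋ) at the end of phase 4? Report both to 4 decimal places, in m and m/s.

x = 1.1368, ẋ = 1.7961

phase 1: p=-0.0985, T=0.449, ωT=1.484843, cosh=2.320405, sinh=2.093867; start (x,ẋ)=(0.069900, -0.245700) → end (x,ẋ)=(0.136688, 0.595949)
phase 2: p=0.2334, T=0.511, ωT=1.689877, cosh=2.801678, sinh=2.617136; start (x,ẋ)=(0.136688, 0.595949) → end (x,ẋ)=(0.434074, 0.832629)
phase 3: p=0.5660, T=0.323, ωT=1.068161, cosh=1.626831, sinh=1.283192; start (x,ẋ)=(0.434074, 0.832629) → end (x,ẋ)=(0.674458, 0.794718)
phase 4: p=0.6491, T=0.410, ωT=1.355870, cosh=2.068929, sinh=1.811206; start (x,ẋ)=(0.674458, 0.794718) → end (x,ẋ)=(1.136823, 1.796103)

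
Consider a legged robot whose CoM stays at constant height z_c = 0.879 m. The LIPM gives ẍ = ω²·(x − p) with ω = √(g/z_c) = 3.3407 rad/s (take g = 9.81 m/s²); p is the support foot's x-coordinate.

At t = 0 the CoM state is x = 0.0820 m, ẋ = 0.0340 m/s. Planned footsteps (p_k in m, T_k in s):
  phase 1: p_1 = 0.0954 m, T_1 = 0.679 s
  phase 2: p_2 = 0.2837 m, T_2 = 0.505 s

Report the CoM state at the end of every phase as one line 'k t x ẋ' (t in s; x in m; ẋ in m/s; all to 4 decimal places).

1 0.6790 0.0786 -0.0479
2 1.1840 -0.3268 -1.9217

phase 1: p=0.0954, T=0.679, ωT=2.268335, cosh=4.883393, sinh=4.779908; start (x,ẋ)=(0.082000, 0.034000) → end (x,ẋ)=(0.078610, -0.047939)
phase 2: p=0.2837, T=0.505, ωT=1.687053, cosh=2.794300, sinh=2.609236; start (x,ẋ)=(0.078610, -0.047939) → end (x,ẋ)=(-0.326825, -1.921658)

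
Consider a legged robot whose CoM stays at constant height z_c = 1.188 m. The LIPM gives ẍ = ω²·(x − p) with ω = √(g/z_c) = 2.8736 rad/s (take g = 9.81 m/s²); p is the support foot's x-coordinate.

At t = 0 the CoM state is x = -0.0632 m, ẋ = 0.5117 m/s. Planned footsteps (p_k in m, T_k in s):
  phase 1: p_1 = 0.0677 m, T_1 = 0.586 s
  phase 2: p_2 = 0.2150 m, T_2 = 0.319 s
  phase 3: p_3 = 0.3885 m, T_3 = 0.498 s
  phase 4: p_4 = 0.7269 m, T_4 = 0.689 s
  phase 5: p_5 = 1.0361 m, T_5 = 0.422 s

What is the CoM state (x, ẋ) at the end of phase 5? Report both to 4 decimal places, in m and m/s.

x = 1.1075, ẋ = 0.5165

phase 1: p=0.0677, T=0.586, ωT=1.683930, cosh=2.786162, sinh=2.600519; start (x,ẋ)=(-0.063200, 0.511700) → end (x,ẋ)=(0.166064, 0.447483)
phase 2: p=0.2150, T=0.319, ωT=0.916678, cosh=1.450407, sinh=1.050562; start (x,ẋ)=(0.166064, 0.447483) → end (x,ẋ)=(0.307619, 0.501300)
phase 3: p=0.3885, T=0.498, ωT=1.431053, cosh=2.211079, sinh=1.972022; start (x,ẋ)=(0.307619, 0.501300) → end (x,ẋ)=(0.553685, 0.650075)
phase 4: p=0.7269, T=0.689, ωT=1.979910, cosh=3.690088, sinh=3.552006; start (x,ẋ)=(0.553685, 0.650075) → end (x,ẋ)=(0.891266, 0.630817)
phase 5: p=1.0361, T=0.422, ωT=1.212659, cosh=1.829910, sinh=1.532504; start (x,ẋ)=(0.891266, 0.630817) → end (x,ẋ)=(1.107485, 0.516520)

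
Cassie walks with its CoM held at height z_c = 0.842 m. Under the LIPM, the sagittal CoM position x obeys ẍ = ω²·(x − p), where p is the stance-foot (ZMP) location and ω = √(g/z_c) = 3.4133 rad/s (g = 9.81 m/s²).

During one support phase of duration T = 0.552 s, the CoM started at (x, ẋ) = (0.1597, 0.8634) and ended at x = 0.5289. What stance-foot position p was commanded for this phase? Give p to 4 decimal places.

ωT = 3.4133·0.552 = 1.884142; cosh(ωT) = 3.366331, sinh(ωT) = 3.214372
x(T) = p + (x₀−p)·cosh(ωT) + (ẋ₀/ω)·sinh(ωT) ⇒ p·(1 − cosh) = x(T) − x₀·cosh − (ẋ₀/ω)·sinh
numerator   = 0.5289 − (0.1597)·3.366331 − (0.8634/3.4133)·3.214372 = -0.821784
denominator = 1 − 3.366331 = -2.366331
p = -0.821784 / -2.366331 = 0.3473

p = 0.3473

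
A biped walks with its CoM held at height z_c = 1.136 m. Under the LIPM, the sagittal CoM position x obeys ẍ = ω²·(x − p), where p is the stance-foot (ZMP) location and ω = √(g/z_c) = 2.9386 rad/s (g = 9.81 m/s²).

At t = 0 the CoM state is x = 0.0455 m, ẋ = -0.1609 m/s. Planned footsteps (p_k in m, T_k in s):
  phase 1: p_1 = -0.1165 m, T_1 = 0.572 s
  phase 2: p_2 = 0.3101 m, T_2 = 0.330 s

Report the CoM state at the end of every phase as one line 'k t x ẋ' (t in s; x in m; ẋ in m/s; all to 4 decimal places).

phase 1: p=-0.1165, T=0.572, ωT=1.680879, cosh=2.778243, sinh=2.592033; start (x,ẋ)=(0.045500, -0.160900) → end (x,ẋ)=(0.191651, 0.786926)
phase 2: p=0.3101, T=0.330, ωT=0.969738, cosh=1.508218, sinh=1.129036; start (x,ẋ)=(0.191651, 0.786926) → end (x,ẋ)=(0.433797, 0.793869)

1 0.5720 0.1917 0.7869
2 0.9020 0.4338 0.7939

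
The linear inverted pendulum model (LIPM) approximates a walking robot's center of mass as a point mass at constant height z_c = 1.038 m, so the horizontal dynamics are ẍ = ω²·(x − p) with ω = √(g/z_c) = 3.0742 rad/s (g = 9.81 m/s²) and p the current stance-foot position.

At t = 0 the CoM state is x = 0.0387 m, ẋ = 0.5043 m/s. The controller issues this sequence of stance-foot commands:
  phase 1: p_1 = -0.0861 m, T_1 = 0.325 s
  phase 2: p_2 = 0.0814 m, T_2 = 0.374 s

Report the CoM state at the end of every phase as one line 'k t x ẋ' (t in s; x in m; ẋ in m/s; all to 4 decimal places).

phase 1: p=-0.0861, T=0.325, ωT=0.999115, cosh=1.542041, sinh=1.173836; start (x,ẋ)=(0.038700, 0.504300) → end (x,ẋ)=(0.298906, 1.228005)
phase 2: p=0.0814, T=0.374, ωT=1.149751, cosh=1.737061, sinh=1.420345; start (x,ẋ)=(0.298906, 1.228005) → end (x,ẋ)=(1.026585, 3.082844)

1 0.3250 0.2989 1.2280
2 0.6990 1.0266 3.0828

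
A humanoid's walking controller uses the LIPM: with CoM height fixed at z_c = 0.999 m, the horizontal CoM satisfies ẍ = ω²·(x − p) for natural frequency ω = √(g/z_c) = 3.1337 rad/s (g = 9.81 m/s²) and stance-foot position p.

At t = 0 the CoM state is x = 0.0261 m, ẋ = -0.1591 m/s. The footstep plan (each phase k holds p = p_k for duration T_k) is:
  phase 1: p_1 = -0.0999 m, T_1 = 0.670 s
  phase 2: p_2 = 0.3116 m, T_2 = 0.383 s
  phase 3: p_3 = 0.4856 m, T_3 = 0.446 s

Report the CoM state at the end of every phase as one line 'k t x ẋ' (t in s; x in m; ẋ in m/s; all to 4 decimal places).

1 0.6700 0.2180 0.9282
2 1.0530 0.5893 1.2380
3 1.4990 1.4584 3.2742

phase 1: p=-0.0999, T=0.670, ωT=2.099579, cosh=4.142620, sinh=4.020112; start (x,ẋ)=(0.026100, -0.159100) → end (x,ẋ)=(0.217966, 0.928235)
phase 2: p=0.3116, T=0.383, ωT=1.200207, cosh=1.810968, sinh=1.509836; start (x,ẋ)=(0.217966, 0.928235) → end (x,ẋ)=(0.589262, 1.237989)
phase 3: p=0.4856, T=0.446, ωT=1.397630, cosh=2.146392, sinh=1.899210; start (x,ẋ)=(0.589262, 1.237989) → end (x,ẋ)=(1.458395, 3.274160)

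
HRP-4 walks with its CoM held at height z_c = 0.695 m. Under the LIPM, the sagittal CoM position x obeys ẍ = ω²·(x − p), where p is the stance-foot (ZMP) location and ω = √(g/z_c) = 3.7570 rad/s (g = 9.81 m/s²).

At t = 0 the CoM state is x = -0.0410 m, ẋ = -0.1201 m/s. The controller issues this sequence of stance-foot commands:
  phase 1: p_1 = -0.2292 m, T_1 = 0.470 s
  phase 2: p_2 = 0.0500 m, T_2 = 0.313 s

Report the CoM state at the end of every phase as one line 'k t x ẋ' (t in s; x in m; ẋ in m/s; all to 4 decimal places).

1 0.4700 0.2463 1.6450
2 0.7830 1.0405 4.0012

phase 1: p=-0.2292, T=0.470, ωT=1.765790, cosh=3.008620, sinh=2.837569; start (x,ẋ)=(-0.041000, -0.120100) → end (x,ẋ)=(0.246314, 1.645017)
phase 2: p=0.0500, T=0.313, ωT=1.175941, cosh=1.774860, sinh=1.466331; start (x,ẋ)=(0.246314, 1.645017) → end (x,ẋ)=(1.040468, 4.001169)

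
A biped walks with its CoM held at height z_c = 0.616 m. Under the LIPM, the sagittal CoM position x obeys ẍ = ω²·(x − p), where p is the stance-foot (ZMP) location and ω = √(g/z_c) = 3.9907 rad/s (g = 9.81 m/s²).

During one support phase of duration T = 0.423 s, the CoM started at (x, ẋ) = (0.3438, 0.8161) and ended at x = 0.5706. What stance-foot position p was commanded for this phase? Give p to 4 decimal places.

ωT = 3.9907·0.423 = 1.688066; cosh(ωT) = 2.796943, sinh(ωT) = 2.612067
x(T) = p + (x₀−p)·cosh(ωT) + (ẋ₀/ω)·sinh(ωT) ⇒ p·(1 − cosh) = x(T) − x₀·cosh − (ẋ₀/ω)·sinh
numerator   = 0.5706 − (0.3438)·2.796943 − (0.8161/3.9907)·2.612067 = -0.925158
denominator = 1 − 2.796943 = -1.796943
p = -0.925158 / -1.796943 = 0.5149

p = 0.5149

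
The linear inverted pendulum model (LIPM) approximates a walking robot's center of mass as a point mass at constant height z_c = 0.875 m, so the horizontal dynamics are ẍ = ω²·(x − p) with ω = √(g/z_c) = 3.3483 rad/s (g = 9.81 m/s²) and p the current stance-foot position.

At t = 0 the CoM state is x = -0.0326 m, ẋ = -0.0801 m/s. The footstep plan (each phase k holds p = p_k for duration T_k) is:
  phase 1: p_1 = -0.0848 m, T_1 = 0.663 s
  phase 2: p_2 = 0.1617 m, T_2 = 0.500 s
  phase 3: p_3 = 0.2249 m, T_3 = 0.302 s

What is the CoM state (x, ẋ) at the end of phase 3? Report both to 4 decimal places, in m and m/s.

phase 1: p=-0.0848, T=0.663, ωT=2.219923, cosh=4.657619, sinh=4.549002; start (x,ẋ)=(-0.032600, -0.080100) → end (x,ẋ)=(0.049504, 0.422005)
phase 2: p=0.1617, T=0.500, ωT=1.674150, cosh=2.760863, sinh=2.573396; start (x,ẋ)=(0.049504, 0.422005) → end (x,ẋ)=(0.176281, 0.198360)
phase 3: p=0.2249, T=0.302, ωT=1.011187, cosh=1.556324, sinh=1.192537; start (x,ẋ)=(0.176281, 0.198360) → end (x,ẋ)=(0.219881, 0.114578)

x = 0.2199, ẋ = 0.1146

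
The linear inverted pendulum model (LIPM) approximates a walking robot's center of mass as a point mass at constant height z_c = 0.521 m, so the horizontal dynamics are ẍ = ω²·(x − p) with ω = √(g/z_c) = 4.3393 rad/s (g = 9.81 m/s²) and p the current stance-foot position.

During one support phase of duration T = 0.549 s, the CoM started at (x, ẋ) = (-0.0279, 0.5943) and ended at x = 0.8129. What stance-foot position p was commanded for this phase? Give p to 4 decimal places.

p = -0.0516

ωT = 4.3393·0.549 = 2.382276; cosh(ωT) = 5.460930, sinh(ωT) = 5.368590
x(T) = p + (x₀−p)·cosh(ωT) + (ẋ₀/ω)·sinh(ωT) ⇒ p·(1 − cosh) = x(T) − x₀·cosh − (ẋ₀/ω)·sinh
numerator   = 0.8129 − (-0.0279)·5.460930 − (0.5943/4.3393)·5.368590 = 0.229991
denominator = 1 − 5.460930 = -4.460930
p = 0.229991 / -4.460930 = -0.0516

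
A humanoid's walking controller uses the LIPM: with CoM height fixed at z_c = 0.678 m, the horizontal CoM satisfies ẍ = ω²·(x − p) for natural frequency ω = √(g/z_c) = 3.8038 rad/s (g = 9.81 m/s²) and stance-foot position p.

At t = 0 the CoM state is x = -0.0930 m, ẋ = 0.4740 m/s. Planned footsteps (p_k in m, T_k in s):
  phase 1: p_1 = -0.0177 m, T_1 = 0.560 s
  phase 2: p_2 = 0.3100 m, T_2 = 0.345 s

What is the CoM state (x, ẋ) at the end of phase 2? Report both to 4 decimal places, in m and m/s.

phase 1: p=-0.0177, T=0.560, ωT=2.130128, cosh=4.267383, sinh=4.148561; start (x,ẋ)=(-0.093000, 0.474000) → end (x,ẋ)=(0.177927, 0.834483)
phase 2: p=0.3100, T=0.345, ωT=1.312311, cosh=1.991973, sinh=1.722776; start (x,ẋ)=(0.177927, 0.834483) → end (x,ẋ)=(0.424860, 0.796784)

x = 0.4249, ẋ = 0.7968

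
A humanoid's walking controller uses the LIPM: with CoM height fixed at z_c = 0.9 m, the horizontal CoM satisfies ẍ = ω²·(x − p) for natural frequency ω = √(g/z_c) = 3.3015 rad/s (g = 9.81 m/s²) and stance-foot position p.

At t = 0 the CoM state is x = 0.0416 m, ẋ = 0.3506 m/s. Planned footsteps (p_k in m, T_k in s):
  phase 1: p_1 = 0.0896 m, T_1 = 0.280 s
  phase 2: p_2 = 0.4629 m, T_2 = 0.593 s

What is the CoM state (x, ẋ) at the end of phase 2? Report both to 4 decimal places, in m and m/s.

x = -0.3704, ẋ = -2.5488

phase 1: p=0.0896, T=0.280, ωT=0.924420, cosh=1.458584, sinh=1.061822; start (x,ẋ)=(0.041600, 0.350600) → end (x,ẋ)=(0.132347, 0.343110)
phase 2: p=0.4629, T=0.593, ωT=1.957789, cosh=3.612411, sinh=3.471241; start (x,ẋ)=(0.132347, 0.343110) → end (x,ẋ)=(-0.370441, -2.548778)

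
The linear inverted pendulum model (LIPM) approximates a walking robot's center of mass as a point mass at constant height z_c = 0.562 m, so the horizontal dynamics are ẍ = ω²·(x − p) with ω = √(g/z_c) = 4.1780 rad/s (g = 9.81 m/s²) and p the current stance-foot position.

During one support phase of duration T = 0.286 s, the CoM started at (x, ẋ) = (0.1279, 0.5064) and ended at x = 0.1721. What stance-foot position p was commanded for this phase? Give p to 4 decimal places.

p = 0.2993

ωT = 4.1780·0.286 = 1.194908; cosh(ωT) = 1.802993, sinh(ωT) = 1.500261
x(T) = p + (x₀−p)·cosh(ωT) + (ẋ₀/ω)·sinh(ωT) ⇒ p·(1 − cosh) = x(T) − x₀·cosh − (ẋ₀/ω)·sinh
numerator   = 0.1721 − (0.1279)·1.802993 − (0.5064/4.1780)·1.500261 = -0.240344
denominator = 1 − 1.802993 = -0.802993
p = -0.240344 / -0.802993 = 0.2993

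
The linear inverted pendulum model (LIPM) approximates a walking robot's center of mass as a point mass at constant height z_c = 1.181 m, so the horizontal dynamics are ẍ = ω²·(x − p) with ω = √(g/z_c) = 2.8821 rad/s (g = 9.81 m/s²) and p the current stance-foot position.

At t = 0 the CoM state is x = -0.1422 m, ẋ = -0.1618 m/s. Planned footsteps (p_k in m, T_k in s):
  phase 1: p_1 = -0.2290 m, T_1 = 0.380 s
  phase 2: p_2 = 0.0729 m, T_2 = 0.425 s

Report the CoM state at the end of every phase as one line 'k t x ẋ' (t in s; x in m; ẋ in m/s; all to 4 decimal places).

phase 1: p=-0.2290, T=0.380, ωT=1.095198, cosh=1.662124, sinh=1.327651; start (x,ẋ)=(-0.142200, -0.161800) → end (x,ẋ)=(-0.159261, 0.063202)
phase 2: p=0.0729, T=0.425, ωT=1.224892, cosh=1.848795, sinh=1.555005; start (x,ẋ)=(-0.159261, 0.063202) → end (x,ẋ)=(-0.322219, -0.923626)

1 0.3800 -0.1593 0.0632
2 0.8050 -0.3222 -0.9236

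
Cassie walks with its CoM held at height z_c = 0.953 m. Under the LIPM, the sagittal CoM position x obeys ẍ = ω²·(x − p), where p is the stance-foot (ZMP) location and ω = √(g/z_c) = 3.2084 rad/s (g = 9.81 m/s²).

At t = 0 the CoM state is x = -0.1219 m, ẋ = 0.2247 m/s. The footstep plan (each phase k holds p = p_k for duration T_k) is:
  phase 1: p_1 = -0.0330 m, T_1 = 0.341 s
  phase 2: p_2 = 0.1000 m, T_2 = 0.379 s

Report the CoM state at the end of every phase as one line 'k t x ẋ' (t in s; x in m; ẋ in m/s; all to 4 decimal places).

phase 1: p=-0.0330, T=0.341, ωT=1.094064, cosh=1.660620, sinh=1.325767; start (x,ẋ)=(-0.121900, 0.224700) → end (x,ẋ)=(-0.087779, -0.005003)
phase 2: p=0.1000, T=0.379, ωT=1.215984, cosh=1.835015, sinh=1.538596; start (x,ẋ)=(-0.087779, -0.005003) → end (x,ẋ)=(-0.246977, -0.936139)

1 0.3410 -0.0878 -0.0050
2 0.7200 -0.2470 -0.9361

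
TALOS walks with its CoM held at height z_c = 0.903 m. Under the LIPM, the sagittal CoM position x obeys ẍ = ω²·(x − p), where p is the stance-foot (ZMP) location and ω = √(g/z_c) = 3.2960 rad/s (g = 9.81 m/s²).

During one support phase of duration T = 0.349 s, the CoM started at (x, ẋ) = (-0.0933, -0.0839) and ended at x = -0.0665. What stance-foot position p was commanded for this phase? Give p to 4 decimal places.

p = -0.1787

ωT = 3.2960·0.349 = 1.150304; cosh(ωT) = 1.737847, sinh(ωT) = 1.421306
x(T) = p + (x₀−p)·cosh(ωT) + (ẋ₀/ω)·sinh(ωT) ⇒ p·(1 − cosh) = x(T) − x₀·cosh − (ẋ₀/ω)·sinh
numerator   = -0.0665 − (-0.0933)·1.737847 − (-0.0839/3.2960)·1.421306 = 0.131821
denominator = 1 − 1.737847 = -0.737847
p = 0.131821 / -0.737847 = -0.1787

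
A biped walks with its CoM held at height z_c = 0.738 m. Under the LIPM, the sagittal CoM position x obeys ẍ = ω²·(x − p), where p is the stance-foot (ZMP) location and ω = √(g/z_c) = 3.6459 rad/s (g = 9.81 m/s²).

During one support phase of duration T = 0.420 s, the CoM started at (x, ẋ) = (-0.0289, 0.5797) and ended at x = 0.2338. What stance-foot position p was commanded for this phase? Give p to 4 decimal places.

ωT = 3.6459·0.420 = 1.531278; cosh(ωT) = 2.420171, sinh(ωT) = 2.203912
x(T) = p + (x₀−p)·cosh(ωT) + (ẋ₀/ω)·sinh(ωT) ⇒ p·(1 − cosh) = x(T) − x₀·cosh − (ẋ₀/ω)·sinh
numerator   = 0.2338 − (-0.0289)·2.420171 − (0.5797/3.6459)·2.203912 = -0.046680
denominator = 1 − 2.420171 = -1.420171
p = -0.046680 / -1.420171 = 0.0329

p = 0.0329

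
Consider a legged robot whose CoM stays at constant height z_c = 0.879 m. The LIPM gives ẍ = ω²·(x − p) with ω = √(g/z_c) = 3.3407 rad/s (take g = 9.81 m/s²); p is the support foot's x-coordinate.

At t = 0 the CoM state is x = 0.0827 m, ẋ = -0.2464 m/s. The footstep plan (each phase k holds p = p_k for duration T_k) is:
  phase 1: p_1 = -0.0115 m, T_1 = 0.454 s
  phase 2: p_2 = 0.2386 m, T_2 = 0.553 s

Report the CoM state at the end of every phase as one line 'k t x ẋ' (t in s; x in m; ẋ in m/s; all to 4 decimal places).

phase 1: p=-0.0115, T=0.454, ωT=1.516678, cosh=2.388250, sinh=2.168810; start (x,ẋ)=(0.082700, -0.246400) → end (x,ẋ)=(0.053508, 0.094047)
phase 2: p=0.2386, T=0.553, ωT=1.847407, cosh=3.250498, sinh=3.092853; start (x,ẋ)=(0.053508, 0.094047) → end (x,ẋ)=(-0.275971, -1.606724)

1 0.4540 0.0535 0.0940
2 1.0070 -0.2760 -1.6067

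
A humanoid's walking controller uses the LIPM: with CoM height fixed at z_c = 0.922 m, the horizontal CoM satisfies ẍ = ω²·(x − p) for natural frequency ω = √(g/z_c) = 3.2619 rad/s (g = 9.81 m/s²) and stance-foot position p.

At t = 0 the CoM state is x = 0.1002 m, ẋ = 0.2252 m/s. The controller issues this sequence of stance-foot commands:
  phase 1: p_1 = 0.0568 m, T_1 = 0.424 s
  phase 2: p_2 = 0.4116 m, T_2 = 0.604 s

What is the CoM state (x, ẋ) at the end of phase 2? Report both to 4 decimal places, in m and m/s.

x = 0.7217, ẋ = 1.1758

phase 1: p=0.0568, T=0.424, ωT=1.383046, cosh=2.118920, sinh=1.868106; start (x,ẋ)=(0.100200, 0.225200) → end (x,ẋ)=(0.277734, 0.741642)
phase 2: p=0.4116, T=0.604, ωT=1.970188, cosh=3.655726, sinh=3.516296; start (x,ẋ)=(0.277734, 0.741642) → end (x,ẋ)=(0.721706, 1.175826)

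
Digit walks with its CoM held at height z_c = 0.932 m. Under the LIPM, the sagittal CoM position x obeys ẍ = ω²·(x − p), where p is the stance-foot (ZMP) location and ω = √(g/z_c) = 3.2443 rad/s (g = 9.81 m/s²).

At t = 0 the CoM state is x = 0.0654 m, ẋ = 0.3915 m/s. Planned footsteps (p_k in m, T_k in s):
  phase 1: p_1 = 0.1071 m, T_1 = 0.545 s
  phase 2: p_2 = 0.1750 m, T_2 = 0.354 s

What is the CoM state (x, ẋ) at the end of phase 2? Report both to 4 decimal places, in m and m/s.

phase 1: p=0.1071, T=0.545, ωT=1.768144, cosh=3.015307, sinh=2.844657; start (x,ẋ)=(0.065400, 0.391500) → end (x,ẋ)=(0.324636, 0.795647)
phase 2: p=0.1750, T=0.354, ωT=1.148482, cosh=1.735260, sinh=1.418143; start (x,ẋ)=(0.324636, 0.795647) → end (x,ẋ)=(0.782448, 2.069109)

x = 0.7824, ẋ = 2.0691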